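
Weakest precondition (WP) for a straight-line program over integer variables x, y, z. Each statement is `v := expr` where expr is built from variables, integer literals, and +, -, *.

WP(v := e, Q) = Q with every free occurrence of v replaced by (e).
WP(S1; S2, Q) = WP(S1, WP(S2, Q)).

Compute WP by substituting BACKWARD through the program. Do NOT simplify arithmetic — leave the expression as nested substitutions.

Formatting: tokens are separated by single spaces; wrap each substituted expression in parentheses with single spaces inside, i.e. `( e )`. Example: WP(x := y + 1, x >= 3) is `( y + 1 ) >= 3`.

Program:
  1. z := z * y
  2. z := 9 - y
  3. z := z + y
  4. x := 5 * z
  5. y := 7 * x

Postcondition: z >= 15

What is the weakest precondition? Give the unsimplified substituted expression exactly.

post: z >= 15
stmt 5: y := 7 * x  -- replace 0 occurrence(s) of y with (7 * x)
  => z >= 15
stmt 4: x := 5 * z  -- replace 0 occurrence(s) of x with (5 * z)
  => z >= 15
stmt 3: z := z + y  -- replace 1 occurrence(s) of z with (z + y)
  => ( z + y ) >= 15
stmt 2: z := 9 - y  -- replace 1 occurrence(s) of z with (9 - y)
  => ( ( 9 - y ) + y ) >= 15
stmt 1: z := z * y  -- replace 0 occurrence(s) of z with (z * y)
  => ( ( 9 - y ) + y ) >= 15

Answer: ( ( 9 - y ) + y ) >= 15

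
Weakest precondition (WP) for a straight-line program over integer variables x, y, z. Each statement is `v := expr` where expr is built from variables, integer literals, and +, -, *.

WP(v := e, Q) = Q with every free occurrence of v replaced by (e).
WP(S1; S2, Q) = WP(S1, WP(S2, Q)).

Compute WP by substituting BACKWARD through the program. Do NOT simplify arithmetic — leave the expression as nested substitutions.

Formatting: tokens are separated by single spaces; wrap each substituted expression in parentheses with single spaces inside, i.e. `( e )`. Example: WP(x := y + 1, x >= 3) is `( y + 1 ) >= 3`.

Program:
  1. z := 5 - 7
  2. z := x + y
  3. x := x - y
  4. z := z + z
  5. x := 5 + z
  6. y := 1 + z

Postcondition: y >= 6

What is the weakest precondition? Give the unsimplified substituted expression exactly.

post: y >= 6
stmt 6: y := 1 + z  -- replace 1 occurrence(s) of y with (1 + z)
  => ( 1 + z ) >= 6
stmt 5: x := 5 + z  -- replace 0 occurrence(s) of x with (5 + z)
  => ( 1 + z ) >= 6
stmt 4: z := z + z  -- replace 1 occurrence(s) of z with (z + z)
  => ( 1 + ( z + z ) ) >= 6
stmt 3: x := x - y  -- replace 0 occurrence(s) of x with (x - y)
  => ( 1 + ( z + z ) ) >= 6
stmt 2: z := x + y  -- replace 2 occurrence(s) of z with (x + y)
  => ( 1 + ( ( x + y ) + ( x + y ) ) ) >= 6
stmt 1: z := 5 - 7  -- replace 0 occurrence(s) of z with (5 - 7)
  => ( 1 + ( ( x + y ) + ( x + y ) ) ) >= 6

Answer: ( 1 + ( ( x + y ) + ( x + y ) ) ) >= 6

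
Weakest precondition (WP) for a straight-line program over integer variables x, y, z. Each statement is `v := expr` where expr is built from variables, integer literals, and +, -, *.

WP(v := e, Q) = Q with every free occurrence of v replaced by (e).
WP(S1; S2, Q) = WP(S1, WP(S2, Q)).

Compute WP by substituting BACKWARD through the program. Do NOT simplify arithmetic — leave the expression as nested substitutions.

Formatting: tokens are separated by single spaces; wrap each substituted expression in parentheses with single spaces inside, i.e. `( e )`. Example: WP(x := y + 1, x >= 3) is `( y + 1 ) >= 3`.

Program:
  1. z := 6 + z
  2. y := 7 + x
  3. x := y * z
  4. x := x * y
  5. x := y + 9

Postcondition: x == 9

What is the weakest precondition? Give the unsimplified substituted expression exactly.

post: x == 9
stmt 5: x := y + 9  -- replace 1 occurrence(s) of x with (y + 9)
  => ( y + 9 ) == 9
stmt 4: x := x * y  -- replace 0 occurrence(s) of x with (x * y)
  => ( y + 9 ) == 9
stmt 3: x := y * z  -- replace 0 occurrence(s) of x with (y * z)
  => ( y + 9 ) == 9
stmt 2: y := 7 + x  -- replace 1 occurrence(s) of y with (7 + x)
  => ( ( 7 + x ) + 9 ) == 9
stmt 1: z := 6 + z  -- replace 0 occurrence(s) of z with (6 + z)
  => ( ( 7 + x ) + 9 ) == 9

Answer: ( ( 7 + x ) + 9 ) == 9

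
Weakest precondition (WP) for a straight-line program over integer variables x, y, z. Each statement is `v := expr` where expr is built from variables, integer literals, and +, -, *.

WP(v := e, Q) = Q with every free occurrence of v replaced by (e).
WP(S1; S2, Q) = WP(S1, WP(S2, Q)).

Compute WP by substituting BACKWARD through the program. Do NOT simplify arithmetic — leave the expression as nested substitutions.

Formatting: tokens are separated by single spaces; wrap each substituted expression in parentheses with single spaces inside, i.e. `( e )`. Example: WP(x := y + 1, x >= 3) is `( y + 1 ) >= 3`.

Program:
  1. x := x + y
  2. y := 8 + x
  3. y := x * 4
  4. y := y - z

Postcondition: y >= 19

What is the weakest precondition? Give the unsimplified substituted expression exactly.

post: y >= 19
stmt 4: y := y - z  -- replace 1 occurrence(s) of y with (y - z)
  => ( y - z ) >= 19
stmt 3: y := x * 4  -- replace 1 occurrence(s) of y with (x * 4)
  => ( ( x * 4 ) - z ) >= 19
stmt 2: y := 8 + x  -- replace 0 occurrence(s) of y with (8 + x)
  => ( ( x * 4 ) - z ) >= 19
stmt 1: x := x + y  -- replace 1 occurrence(s) of x with (x + y)
  => ( ( ( x + y ) * 4 ) - z ) >= 19

Answer: ( ( ( x + y ) * 4 ) - z ) >= 19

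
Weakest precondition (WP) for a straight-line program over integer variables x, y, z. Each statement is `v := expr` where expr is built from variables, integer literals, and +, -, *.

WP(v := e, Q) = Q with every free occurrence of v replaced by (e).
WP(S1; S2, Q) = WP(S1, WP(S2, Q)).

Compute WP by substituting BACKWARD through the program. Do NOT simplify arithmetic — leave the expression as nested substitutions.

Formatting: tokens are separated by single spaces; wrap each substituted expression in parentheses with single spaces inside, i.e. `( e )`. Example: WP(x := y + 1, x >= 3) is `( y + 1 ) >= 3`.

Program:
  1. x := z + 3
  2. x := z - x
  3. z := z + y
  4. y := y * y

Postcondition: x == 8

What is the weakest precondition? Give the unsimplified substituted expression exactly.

post: x == 8
stmt 4: y := y * y  -- replace 0 occurrence(s) of y with (y * y)
  => x == 8
stmt 3: z := z + y  -- replace 0 occurrence(s) of z with (z + y)
  => x == 8
stmt 2: x := z - x  -- replace 1 occurrence(s) of x with (z - x)
  => ( z - x ) == 8
stmt 1: x := z + 3  -- replace 1 occurrence(s) of x with (z + 3)
  => ( z - ( z + 3 ) ) == 8

Answer: ( z - ( z + 3 ) ) == 8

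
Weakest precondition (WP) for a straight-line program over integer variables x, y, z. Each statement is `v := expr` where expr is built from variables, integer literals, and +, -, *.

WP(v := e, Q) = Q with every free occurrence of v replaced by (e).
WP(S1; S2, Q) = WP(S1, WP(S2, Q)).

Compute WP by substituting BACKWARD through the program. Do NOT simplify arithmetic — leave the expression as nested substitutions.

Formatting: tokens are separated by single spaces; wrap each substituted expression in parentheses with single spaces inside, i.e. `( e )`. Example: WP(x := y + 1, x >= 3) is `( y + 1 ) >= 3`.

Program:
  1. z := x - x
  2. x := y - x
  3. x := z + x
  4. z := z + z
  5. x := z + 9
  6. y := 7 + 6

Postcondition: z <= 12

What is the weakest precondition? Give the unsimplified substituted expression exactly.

Answer: ( ( x - x ) + ( x - x ) ) <= 12

Derivation:
post: z <= 12
stmt 6: y := 7 + 6  -- replace 0 occurrence(s) of y with (7 + 6)
  => z <= 12
stmt 5: x := z + 9  -- replace 0 occurrence(s) of x with (z + 9)
  => z <= 12
stmt 4: z := z + z  -- replace 1 occurrence(s) of z with (z + z)
  => ( z + z ) <= 12
stmt 3: x := z + x  -- replace 0 occurrence(s) of x with (z + x)
  => ( z + z ) <= 12
stmt 2: x := y - x  -- replace 0 occurrence(s) of x with (y - x)
  => ( z + z ) <= 12
stmt 1: z := x - x  -- replace 2 occurrence(s) of z with (x - x)
  => ( ( x - x ) + ( x - x ) ) <= 12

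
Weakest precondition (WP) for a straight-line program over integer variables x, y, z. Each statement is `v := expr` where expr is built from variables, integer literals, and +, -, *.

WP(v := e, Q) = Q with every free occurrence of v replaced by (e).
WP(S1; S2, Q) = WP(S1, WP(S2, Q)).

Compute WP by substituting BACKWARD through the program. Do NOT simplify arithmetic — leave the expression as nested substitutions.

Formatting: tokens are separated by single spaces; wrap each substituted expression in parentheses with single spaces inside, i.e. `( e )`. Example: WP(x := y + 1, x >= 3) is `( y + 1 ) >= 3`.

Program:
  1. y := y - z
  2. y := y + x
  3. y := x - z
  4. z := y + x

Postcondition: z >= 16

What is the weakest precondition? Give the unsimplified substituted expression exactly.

Answer: ( ( x - z ) + x ) >= 16

Derivation:
post: z >= 16
stmt 4: z := y + x  -- replace 1 occurrence(s) of z with (y + x)
  => ( y + x ) >= 16
stmt 3: y := x - z  -- replace 1 occurrence(s) of y with (x - z)
  => ( ( x - z ) + x ) >= 16
stmt 2: y := y + x  -- replace 0 occurrence(s) of y with (y + x)
  => ( ( x - z ) + x ) >= 16
stmt 1: y := y - z  -- replace 0 occurrence(s) of y with (y - z)
  => ( ( x - z ) + x ) >= 16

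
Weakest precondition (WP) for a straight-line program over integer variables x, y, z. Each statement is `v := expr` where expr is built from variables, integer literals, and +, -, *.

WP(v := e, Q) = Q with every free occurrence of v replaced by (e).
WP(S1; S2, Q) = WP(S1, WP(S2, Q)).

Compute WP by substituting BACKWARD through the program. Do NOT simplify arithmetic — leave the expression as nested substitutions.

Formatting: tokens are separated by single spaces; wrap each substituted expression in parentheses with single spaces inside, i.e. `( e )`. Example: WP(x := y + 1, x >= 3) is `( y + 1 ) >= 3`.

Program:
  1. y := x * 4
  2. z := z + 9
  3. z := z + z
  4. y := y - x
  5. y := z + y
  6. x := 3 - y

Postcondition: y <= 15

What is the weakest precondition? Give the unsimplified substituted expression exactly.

Answer: ( ( ( z + 9 ) + ( z + 9 ) ) + ( ( x * 4 ) - x ) ) <= 15

Derivation:
post: y <= 15
stmt 6: x := 3 - y  -- replace 0 occurrence(s) of x with (3 - y)
  => y <= 15
stmt 5: y := z + y  -- replace 1 occurrence(s) of y with (z + y)
  => ( z + y ) <= 15
stmt 4: y := y - x  -- replace 1 occurrence(s) of y with (y - x)
  => ( z + ( y - x ) ) <= 15
stmt 3: z := z + z  -- replace 1 occurrence(s) of z with (z + z)
  => ( ( z + z ) + ( y - x ) ) <= 15
stmt 2: z := z + 9  -- replace 2 occurrence(s) of z with (z + 9)
  => ( ( ( z + 9 ) + ( z + 9 ) ) + ( y - x ) ) <= 15
stmt 1: y := x * 4  -- replace 1 occurrence(s) of y with (x * 4)
  => ( ( ( z + 9 ) + ( z + 9 ) ) + ( ( x * 4 ) - x ) ) <= 15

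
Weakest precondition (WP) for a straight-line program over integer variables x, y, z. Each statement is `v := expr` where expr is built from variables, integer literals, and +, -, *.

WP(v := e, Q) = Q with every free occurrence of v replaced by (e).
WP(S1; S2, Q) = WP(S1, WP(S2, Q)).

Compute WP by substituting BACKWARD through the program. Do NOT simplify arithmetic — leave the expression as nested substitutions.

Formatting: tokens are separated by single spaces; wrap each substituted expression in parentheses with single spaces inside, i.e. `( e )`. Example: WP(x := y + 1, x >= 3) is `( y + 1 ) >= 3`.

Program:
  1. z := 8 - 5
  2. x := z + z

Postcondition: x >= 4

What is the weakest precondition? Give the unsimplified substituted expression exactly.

Answer: ( ( 8 - 5 ) + ( 8 - 5 ) ) >= 4

Derivation:
post: x >= 4
stmt 2: x := z + z  -- replace 1 occurrence(s) of x with (z + z)
  => ( z + z ) >= 4
stmt 1: z := 8 - 5  -- replace 2 occurrence(s) of z with (8 - 5)
  => ( ( 8 - 5 ) + ( 8 - 5 ) ) >= 4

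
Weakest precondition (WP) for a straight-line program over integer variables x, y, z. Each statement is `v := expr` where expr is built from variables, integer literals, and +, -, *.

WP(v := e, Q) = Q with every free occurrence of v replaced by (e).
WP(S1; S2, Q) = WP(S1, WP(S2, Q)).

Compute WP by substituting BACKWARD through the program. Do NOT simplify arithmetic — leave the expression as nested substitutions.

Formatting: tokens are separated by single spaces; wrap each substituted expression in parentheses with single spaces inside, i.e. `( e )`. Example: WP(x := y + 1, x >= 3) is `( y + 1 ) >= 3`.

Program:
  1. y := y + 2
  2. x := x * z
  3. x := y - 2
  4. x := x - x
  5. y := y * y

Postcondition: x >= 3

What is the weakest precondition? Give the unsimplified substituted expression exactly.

Answer: ( ( ( y + 2 ) - 2 ) - ( ( y + 2 ) - 2 ) ) >= 3

Derivation:
post: x >= 3
stmt 5: y := y * y  -- replace 0 occurrence(s) of y with (y * y)
  => x >= 3
stmt 4: x := x - x  -- replace 1 occurrence(s) of x with (x - x)
  => ( x - x ) >= 3
stmt 3: x := y - 2  -- replace 2 occurrence(s) of x with (y - 2)
  => ( ( y - 2 ) - ( y - 2 ) ) >= 3
stmt 2: x := x * z  -- replace 0 occurrence(s) of x with (x * z)
  => ( ( y - 2 ) - ( y - 2 ) ) >= 3
stmt 1: y := y + 2  -- replace 2 occurrence(s) of y with (y + 2)
  => ( ( ( y + 2 ) - 2 ) - ( ( y + 2 ) - 2 ) ) >= 3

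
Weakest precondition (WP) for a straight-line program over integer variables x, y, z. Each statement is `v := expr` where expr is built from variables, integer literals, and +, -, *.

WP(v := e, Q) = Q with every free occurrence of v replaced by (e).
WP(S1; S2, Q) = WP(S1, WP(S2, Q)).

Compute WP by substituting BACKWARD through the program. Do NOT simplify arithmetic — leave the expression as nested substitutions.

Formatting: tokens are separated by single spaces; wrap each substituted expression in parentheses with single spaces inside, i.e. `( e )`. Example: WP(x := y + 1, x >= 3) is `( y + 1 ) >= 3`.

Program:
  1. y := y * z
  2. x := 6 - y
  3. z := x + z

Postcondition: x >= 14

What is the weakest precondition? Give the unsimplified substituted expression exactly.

post: x >= 14
stmt 3: z := x + z  -- replace 0 occurrence(s) of z with (x + z)
  => x >= 14
stmt 2: x := 6 - y  -- replace 1 occurrence(s) of x with (6 - y)
  => ( 6 - y ) >= 14
stmt 1: y := y * z  -- replace 1 occurrence(s) of y with (y * z)
  => ( 6 - ( y * z ) ) >= 14

Answer: ( 6 - ( y * z ) ) >= 14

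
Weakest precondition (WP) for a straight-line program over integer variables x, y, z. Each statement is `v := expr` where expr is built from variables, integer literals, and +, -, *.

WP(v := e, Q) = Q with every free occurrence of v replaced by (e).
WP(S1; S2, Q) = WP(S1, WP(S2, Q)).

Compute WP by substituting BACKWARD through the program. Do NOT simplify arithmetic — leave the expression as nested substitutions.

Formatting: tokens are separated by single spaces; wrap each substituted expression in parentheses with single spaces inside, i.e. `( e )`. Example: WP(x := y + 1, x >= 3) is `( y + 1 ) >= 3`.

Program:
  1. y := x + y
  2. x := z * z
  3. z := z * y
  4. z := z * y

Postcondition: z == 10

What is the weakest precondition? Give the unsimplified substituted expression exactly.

post: z == 10
stmt 4: z := z * y  -- replace 1 occurrence(s) of z with (z * y)
  => ( z * y ) == 10
stmt 3: z := z * y  -- replace 1 occurrence(s) of z with (z * y)
  => ( ( z * y ) * y ) == 10
stmt 2: x := z * z  -- replace 0 occurrence(s) of x with (z * z)
  => ( ( z * y ) * y ) == 10
stmt 1: y := x + y  -- replace 2 occurrence(s) of y with (x + y)
  => ( ( z * ( x + y ) ) * ( x + y ) ) == 10

Answer: ( ( z * ( x + y ) ) * ( x + y ) ) == 10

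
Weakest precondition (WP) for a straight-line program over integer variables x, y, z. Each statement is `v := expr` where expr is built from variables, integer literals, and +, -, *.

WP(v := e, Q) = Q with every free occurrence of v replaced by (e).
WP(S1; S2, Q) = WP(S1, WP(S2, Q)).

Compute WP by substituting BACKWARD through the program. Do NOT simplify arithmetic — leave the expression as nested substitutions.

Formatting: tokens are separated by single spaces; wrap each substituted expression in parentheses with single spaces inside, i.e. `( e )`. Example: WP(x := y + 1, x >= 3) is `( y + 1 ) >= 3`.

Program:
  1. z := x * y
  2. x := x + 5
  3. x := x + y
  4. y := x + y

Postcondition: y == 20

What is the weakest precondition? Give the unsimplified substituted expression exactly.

Answer: ( ( ( x + 5 ) + y ) + y ) == 20

Derivation:
post: y == 20
stmt 4: y := x + y  -- replace 1 occurrence(s) of y with (x + y)
  => ( x + y ) == 20
stmt 3: x := x + y  -- replace 1 occurrence(s) of x with (x + y)
  => ( ( x + y ) + y ) == 20
stmt 2: x := x + 5  -- replace 1 occurrence(s) of x with (x + 5)
  => ( ( ( x + 5 ) + y ) + y ) == 20
stmt 1: z := x * y  -- replace 0 occurrence(s) of z with (x * y)
  => ( ( ( x + 5 ) + y ) + y ) == 20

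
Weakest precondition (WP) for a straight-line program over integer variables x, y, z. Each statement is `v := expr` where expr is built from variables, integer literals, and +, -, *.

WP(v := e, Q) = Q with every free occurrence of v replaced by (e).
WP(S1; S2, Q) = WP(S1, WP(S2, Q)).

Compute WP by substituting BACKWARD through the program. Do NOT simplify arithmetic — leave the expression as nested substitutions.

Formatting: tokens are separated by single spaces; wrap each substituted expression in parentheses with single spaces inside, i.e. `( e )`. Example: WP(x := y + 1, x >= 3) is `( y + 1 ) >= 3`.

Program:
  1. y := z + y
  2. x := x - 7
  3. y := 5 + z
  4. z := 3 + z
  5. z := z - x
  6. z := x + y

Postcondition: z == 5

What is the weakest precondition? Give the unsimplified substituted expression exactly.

post: z == 5
stmt 6: z := x + y  -- replace 1 occurrence(s) of z with (x + y)
  => ( x + y ) == 5
stmt 5: z := z - x  -- replace 0 occurrence(s) of z with (z - x)
  => ( x + y ) == 5
stmt 4: z := 3 + z  -- replace 0 occurrence(s) of z with (3 + z)
  => ( x + y ) == 5
stmt 3: y := 5 + z  -- replace 1 occurrence(s) of y with (5 + z)
  => ( x + ( 5 + z ) ) == 5
stmt 2: x := x - 7  -- replace 1 occurrence(s) of x with (x - 7)
  => ( ( x - 7 ) + ( 5 + z ) ) == 5
stmt 1: y := z + y  -- replace 0 occurrence(s) of y with (z + y)
  => ( ( x - 7 ) + ( 5 + z ) ) == 5

Answer: ( ( x - 7 ) + ( 5 + z ) ) == 5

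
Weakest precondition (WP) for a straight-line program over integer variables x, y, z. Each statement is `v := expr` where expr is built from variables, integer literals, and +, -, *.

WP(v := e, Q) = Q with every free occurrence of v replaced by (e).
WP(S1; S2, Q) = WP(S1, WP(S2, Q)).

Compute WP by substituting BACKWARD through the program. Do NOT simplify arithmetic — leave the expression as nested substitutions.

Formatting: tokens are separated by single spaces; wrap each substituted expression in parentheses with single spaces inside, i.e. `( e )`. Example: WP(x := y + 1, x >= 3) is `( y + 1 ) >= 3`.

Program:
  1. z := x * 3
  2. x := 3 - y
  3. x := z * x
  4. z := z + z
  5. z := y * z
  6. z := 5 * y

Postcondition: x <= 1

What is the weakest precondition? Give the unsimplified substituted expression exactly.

post: x <= 1
stmt 6: z := 5 * y  -- replace 0 occurrence(s) of z with (5 * y)
  => x <= 1
stmt 5: z := y * z  -- replace 0 occurrence(s) of z with (y * z)
  => x <= 1
stmt 4: z := z + z  -- replace 0 occurrence(s) of z with (z + z)
  => x <= 1
stmt 3: x := z * x  -- replace 1 occurrence(s) of x with (z * x)
  => ( z * x ) <= 1
stmt 2: x := 3 - y  -- replace 1 occurrence(s) of x with (3 - y)
  => ( z * ( 3 - y ) ) <= 1
stmt 1: z := x * 3  -- replace 1 occurrence(s) of z with (x * 3)
  => ( ( x * 3 ) * ( 3 - y ) ) <= 1

Answer: ( ( x * 3 ) * ( 3 - y ) ) <= 1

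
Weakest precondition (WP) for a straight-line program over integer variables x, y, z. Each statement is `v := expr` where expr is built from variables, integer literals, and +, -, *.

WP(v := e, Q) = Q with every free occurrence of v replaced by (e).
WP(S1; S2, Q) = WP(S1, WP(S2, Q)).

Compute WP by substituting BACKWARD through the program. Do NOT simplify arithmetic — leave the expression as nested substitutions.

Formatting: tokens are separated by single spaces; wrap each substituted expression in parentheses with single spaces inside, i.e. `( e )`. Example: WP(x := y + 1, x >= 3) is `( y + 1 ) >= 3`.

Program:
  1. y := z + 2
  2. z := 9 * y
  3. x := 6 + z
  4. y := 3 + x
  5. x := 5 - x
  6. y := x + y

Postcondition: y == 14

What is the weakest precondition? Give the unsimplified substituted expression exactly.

Answer: ( ( 5 - ( 6 + ( 9 * ( z + 2 ) ) ) ) + ( 3 + ( 6 + ( 9 * ( z + 2 ) ) ) ) ) == 14

Derivation:
post: y == 14
stmt 6: y := x + y  -- replace 1 occurrence(s) of y with (x + y)
  => ( x + y ) == 14
stmt 5: x := 5 - x  -- replace 1 occurrence(s) of x with (5 - x)
  => ( ( 5 - x ) + y ) == 14
stmt 4: y := 3 + x  -- replace 1 occurrence(s) of y with (3 + x)
  => ( ( 5 - x ) + ( 3 + x ) ) == 14
stmt 3: x := 6 + z  -- replace 2 occurrence(s) of x with (6 + z)
  => ( ( 5 - ( 6 + z ) ) + ( 3 + ( 6 + z ) ) ) == 14
stmt 2: z := 9 * y  -- replace 2 occurrence(s) of z with (9 * y)
  => ( ( 5 - ( 6 + ( 9 * y ) ) ) + ( 3 + ( 6 + ( 9 * y ) ) ) ) == 14
stmt 1: y := z + 2  -- replace 2 occurrence(s) of y with (z + 2)
  => ( ( 5 - ( 6 + ( 9 * ( z + 2 ) ) ) ) + ( 3 + ( 6 + ( 9 * ( z + 2 ) ) ) ) ) == 14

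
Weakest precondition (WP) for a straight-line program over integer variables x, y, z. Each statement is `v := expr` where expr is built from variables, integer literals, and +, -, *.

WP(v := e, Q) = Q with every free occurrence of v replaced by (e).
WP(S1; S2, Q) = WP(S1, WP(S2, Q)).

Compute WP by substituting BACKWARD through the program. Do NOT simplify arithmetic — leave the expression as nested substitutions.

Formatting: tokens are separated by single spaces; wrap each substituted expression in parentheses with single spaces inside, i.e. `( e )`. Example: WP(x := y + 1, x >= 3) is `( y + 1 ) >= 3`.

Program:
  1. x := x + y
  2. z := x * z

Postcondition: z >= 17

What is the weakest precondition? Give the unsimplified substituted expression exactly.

Answer: ( ( x + y ) * z ) >= 17

Derivation:
post: z >= 17
stmt 2: z := x * z  -- replace 1 occurrence(s) of z with (x * z)
  => ( x * z ) >= 17
stmt 1: x := x + y  -- replace 1 occurrence(s) of x with (x + y)
  => ( ( x + y ) * z ) >= 17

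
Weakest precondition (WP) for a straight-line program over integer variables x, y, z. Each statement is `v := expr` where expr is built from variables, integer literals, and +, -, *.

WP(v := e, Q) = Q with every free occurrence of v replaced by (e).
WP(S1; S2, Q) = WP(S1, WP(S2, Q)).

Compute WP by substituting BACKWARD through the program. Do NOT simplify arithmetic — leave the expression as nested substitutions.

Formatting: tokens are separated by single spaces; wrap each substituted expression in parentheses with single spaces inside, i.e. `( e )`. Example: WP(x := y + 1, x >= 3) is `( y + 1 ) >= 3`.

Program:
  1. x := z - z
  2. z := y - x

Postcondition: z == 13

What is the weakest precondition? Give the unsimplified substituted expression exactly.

Answer: ( y - ( z - z ) ) == 13

Derivation:
post: z == 13
stmt 2: z := y - x  -- replace 1 occurrence(s) of z with (y - x)
  => ( y - x ) == 13
stmt 1: x := z - z  -- replace 1 occurrence(s) of x with (z - z)
  => ( y - ( z - z ) ) == 13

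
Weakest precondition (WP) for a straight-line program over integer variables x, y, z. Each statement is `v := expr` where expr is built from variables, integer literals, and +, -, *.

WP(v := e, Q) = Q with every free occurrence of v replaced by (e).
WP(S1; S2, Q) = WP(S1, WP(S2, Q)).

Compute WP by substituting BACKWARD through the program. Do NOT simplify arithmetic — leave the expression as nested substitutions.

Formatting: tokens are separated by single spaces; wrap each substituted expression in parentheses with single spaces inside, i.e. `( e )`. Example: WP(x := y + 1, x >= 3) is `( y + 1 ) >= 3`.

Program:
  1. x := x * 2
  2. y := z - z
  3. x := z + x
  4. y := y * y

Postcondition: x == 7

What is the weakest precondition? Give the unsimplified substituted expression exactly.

post: x == 7
stmt 4: y := y * y  -- replace 0 occurrence(s) of y with (y * y)
  => x == 7
stmt 3: x := z + x  -- replace 1 occurrence(s) of x with (z + x)
  => ( z + x ) == 7
stmt 2: y := z - z  -- replace 0 occurrence(s) of y with (z - z)
  => ( z + x ) == 7
stmt 1: x := x * 2  -- replace 1 occurrence(s) of x with (x * 2)
  => ( z + ( x * 2 ) ) == 7

Answer: ( z + ( x * 2 ) ) == 7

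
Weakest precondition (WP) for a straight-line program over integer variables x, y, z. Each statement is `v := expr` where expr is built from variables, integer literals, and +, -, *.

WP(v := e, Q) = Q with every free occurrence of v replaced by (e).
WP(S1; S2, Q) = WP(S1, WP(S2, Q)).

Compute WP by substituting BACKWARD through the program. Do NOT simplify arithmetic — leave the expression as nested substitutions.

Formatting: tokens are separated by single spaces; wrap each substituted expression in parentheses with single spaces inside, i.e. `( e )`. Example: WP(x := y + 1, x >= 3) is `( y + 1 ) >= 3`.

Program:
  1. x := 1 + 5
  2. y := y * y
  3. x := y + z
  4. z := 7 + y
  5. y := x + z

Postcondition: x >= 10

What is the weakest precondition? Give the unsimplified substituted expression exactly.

Answer: ( ( y * y ) + z ) >= 10

Derivation:
post: x >= 10
stmt 5: y := x + z  -- replace 0 occurrence(s) of y with (x + z)
  => x >= 10
stmt 4: z := 7 + y  -- replace 0 occurrence(s) of z with (7 + y)
  => x >= 10
stmt 3: x := y + z  -- replace 1 occurrence(s) of x with (y + z)
  => ( y + z ) >= 10
stmt 2: y := y * y  -- replace 1 occurrence(s) of y with (y * y)
  => ( ( y * y ) + z ) >= 10
stmt 1: x := 1 + 5  -- replace 0 occurrence(s) of x with (1 + 5)
  => ( ( y * y ) + z ) >= 10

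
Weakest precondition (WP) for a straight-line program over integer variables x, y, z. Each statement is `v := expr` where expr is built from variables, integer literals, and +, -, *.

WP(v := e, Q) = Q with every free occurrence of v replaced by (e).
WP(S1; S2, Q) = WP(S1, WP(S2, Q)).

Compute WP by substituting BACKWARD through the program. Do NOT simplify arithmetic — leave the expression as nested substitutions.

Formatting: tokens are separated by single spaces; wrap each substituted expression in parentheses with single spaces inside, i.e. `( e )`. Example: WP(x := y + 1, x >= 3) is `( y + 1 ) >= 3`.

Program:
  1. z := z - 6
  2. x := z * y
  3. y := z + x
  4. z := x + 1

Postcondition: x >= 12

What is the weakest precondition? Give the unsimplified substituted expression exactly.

post: x >= 12
stmt 4: z := x + 1  -- replace 0 occurrence(s) of z with (x + 1)
  => x >= 12
stmt 3: y := z + x  -- replace 0 occurrence(s) of y with (z + x)
  => x >= 12
stmt 2: x := z * y  -- replace 1 occurrence(s) of x with (z * y)
  => ( z * y ) >= 12
stmt 1: z := z - 6  -- replace 1 occurrence(s) of z with (z - 6)
  => ( ( z - 6 ) * y ) >= 12

Answer: ( ( z - 6 ) * y ) >= 12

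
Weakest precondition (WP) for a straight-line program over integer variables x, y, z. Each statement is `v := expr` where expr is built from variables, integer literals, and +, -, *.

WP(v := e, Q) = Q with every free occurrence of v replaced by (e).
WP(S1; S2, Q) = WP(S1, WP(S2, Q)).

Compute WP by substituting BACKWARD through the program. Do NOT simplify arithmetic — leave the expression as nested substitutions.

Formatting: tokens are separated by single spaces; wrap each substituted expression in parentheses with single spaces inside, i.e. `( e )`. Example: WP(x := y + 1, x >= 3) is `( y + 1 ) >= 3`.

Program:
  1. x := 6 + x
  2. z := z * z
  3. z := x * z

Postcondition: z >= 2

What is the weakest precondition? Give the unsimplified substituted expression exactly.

post: z >= 2
stmt 3: z := x * z  -- replace 1 occurrence(s) of z with (x * z)
  => ( x * z ) >= 2
stmt 2: z := z * z  -- replace 1 occurrence(s) of z with (z * z)
  => ( x * ( z * z ) ) >= 2
stmt 1: x := 6 + x  -- replace 1 occurrence(s) of x with (6 + x)
  => ( ( 6 + x ) * ( z * z ) ) >= 2

Answer: ( ( 6 + x ) * ( z * z ) ) >= 2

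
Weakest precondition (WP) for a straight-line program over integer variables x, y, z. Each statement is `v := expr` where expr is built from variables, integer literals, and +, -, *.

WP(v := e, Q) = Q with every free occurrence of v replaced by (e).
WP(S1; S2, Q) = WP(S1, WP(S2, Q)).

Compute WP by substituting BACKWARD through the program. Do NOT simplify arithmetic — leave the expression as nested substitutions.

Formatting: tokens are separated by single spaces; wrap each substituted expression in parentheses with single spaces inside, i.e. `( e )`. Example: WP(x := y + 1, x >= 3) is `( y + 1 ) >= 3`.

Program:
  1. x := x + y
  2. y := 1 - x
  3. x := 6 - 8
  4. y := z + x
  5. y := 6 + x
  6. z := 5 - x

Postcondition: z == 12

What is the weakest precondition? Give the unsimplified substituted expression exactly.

Answer: ( 5 - ( 6 - 8 ) ) == 12

Derivation:
post: z == 12
stmt 6: z := 5 - x  -- replace 1 occurrence(s) of z with (5 - x)
  => ( 5 - x ) == 12
stmt 5: y := 6 + x  -- replace 0 occurrence(s) of y with (6 + x)
  => ( 5 - x ) == 12
stmt 4: y := z + x  -- replace 0 occurrence(s) of y with (z + x)
  => ( 5 - x ) == 12
stmt 3: x := 6 - 8  -- replace 1 occurrence(s) of x with (6 - 8)
  => ( 5 - ( 6 - 8 ) ) == 12
stmt 2: y := 1 - x  -- replace 0 occurrence(s) of y with (1 - x)
  => ( 5 - ( 6 - 8 ) ) == 12
stmt 1: x := x + y  -- replace 0 occurrence(s) of x with (x + y)
  => ( 5 - ( 6 - 8 ) ) == 12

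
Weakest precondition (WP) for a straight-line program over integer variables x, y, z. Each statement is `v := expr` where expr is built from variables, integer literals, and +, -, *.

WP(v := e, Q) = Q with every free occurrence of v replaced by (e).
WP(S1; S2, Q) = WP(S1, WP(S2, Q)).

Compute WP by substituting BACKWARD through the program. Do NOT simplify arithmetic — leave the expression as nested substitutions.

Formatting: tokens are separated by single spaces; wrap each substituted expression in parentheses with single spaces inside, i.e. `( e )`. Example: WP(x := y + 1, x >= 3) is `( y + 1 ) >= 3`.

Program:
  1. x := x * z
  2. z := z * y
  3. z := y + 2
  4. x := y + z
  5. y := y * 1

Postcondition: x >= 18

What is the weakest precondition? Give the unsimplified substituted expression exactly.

Answer: ( y + ( y + 2 ) ) >= 18

Derivation:
post: x >= 18
stmt 5: y := y * 1  -- replace 0 occurrence(s) of y with (y * 1)
  => x >= 18
stmt 4: x := y + z  -- replace 1 occurrence(s) of x with (y + z)
  => ( y + z ) >= 18
stmt 3: z := y + 2  -- replace 1 occurrence(s) of z with (y + 2)
  => ( y + ( y + 2 ) ) >= 18
stmt 2: z := z * y  -- replace 0 occurrence(s) of z with (z * y)
  => ( y + ( y + 2 ) ) >= 18
stmt 1: x := x * z  -- replace 0 occurrence(s) of x with (x * z)
  => ( y + ( y + 2 ) ) >= 18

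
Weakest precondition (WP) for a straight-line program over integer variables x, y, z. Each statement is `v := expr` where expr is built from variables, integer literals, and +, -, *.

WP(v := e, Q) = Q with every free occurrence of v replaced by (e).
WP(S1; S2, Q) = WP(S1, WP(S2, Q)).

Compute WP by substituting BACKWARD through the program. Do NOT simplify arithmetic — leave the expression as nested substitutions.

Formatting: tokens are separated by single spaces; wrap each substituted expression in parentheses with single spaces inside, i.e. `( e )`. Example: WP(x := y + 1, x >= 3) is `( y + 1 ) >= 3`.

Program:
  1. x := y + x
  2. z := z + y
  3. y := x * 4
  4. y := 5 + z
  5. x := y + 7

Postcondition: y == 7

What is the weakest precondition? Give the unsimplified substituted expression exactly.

Answer: ( 5 + ( z + y ) ) == 7

Derivation:
post: y == 7
stmt 5: x := y + 7  -- replace 0 occurrence(s) of x with (y + 7)
  => y == 7
stmt 4: y := 5 + z  -- replace 1 occurrence(s) of y with (5 + z)
  => ( 5 + z ) == 7
stmt 3: y := x * 4  -- replace 0 occurrence(s) of y with (x * 4)
  => ( 5 + z ) == 7
stmt 2: z := z + y  -- replace 1 occurrence(s) of z with (z + y)
  => ( 5 + ( z + y ) ) == 7
stmt 1: x := y + x  -- replace 0 occurrence(s) of x with (y + x)
  => ( 5 + ( z + y ) ) == 7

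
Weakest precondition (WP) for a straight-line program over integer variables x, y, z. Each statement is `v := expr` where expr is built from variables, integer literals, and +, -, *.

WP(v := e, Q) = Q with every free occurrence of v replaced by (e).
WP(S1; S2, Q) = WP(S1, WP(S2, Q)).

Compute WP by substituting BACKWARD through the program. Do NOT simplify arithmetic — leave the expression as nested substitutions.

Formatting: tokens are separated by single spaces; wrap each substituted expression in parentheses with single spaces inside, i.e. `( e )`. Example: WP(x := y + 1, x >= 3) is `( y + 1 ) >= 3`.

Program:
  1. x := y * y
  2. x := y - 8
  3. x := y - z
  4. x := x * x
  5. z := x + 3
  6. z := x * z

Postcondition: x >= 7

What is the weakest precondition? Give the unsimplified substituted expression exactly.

Answer: ( ( y - z ) * ( y - z ) ) >= 7

Derivation:
post: x >= 7
stmt 6: z := x * z  -- replace 0 occurrence(s) of z with (x * z)
  => x >= 7
stmt 5: z := x + 3  -- replace 0 occurrence(s) of z with (x + 3)
  => x >= 7
stmt 4: x := x * x  -- replace 1 occurrence(s) of x with (x * x)
  => ( x * x ) >= 7
stmt 3: x := y - z  -- replace 2 occurrence(s) of x with (y - z)
  => ( ( y - z ) * ( y - z ) ) >= 7
stmt 2: x := y - 8  -- replace 0 occurrence(s) of x with (y - 8)
  => ( ( y - z ) * ( y - z ) ) >= 7
stmt 1: x := y * y  -- replace 0 occurrence(s) of x with (y * y)
  => ( ( y - z ) * ( y - z ) ) >= 7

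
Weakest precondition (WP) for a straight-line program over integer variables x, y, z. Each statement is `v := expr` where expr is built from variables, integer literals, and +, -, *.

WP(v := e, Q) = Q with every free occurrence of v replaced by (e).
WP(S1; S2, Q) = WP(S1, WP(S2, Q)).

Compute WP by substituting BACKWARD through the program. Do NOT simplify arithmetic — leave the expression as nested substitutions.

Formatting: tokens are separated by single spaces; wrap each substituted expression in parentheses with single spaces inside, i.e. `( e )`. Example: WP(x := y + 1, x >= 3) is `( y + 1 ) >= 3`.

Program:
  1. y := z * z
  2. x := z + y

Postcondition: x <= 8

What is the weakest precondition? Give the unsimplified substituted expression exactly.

Answer: ( z + ( z * z ) ) <= 8

Derivation:
post: x <= 8
stmt 2: x := z + y  -- replace 1 occurrence(s) of x with (z + y)
  => ( z + y ) <= 8
stmt 1: y := z * z  -- replace 1 occurrence(s) of y with (z * z)
  => ( z + ( z * z ) ) <= 8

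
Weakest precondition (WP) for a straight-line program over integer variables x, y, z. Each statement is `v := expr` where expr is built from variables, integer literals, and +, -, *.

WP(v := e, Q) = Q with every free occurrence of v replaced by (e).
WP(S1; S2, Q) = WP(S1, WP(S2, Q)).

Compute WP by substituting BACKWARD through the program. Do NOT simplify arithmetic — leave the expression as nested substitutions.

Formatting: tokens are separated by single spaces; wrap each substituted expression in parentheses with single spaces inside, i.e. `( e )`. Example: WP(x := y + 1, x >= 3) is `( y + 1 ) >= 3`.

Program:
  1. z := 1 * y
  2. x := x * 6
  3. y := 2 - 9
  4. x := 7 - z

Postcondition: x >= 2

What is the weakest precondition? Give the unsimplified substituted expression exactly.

Answer: ( 7 - ( 1 * y ) ) >= 2

Derivation:
post: x >= 2
stmt 4: x := 7 - z  -- replace 1 occurrence(s) of x with (7 - z)
  => ( 7 - z ) >= 2
stmt 3: y := 2 - 9  -- replace 0 occurrence(s) of y with (2 - 9)
  => ( 7 - z ) >= 2
stmt 2: x := x * 6  -- replace 0 occurrence(s) of x with (x * 6)
  => ( 7 - z ) >= 2
stmt 1: z := 1 * y  -- replace 1 occurrence(s) of z with (1 * y)
  => ( 7 - ( 1 * y ) ) >= 2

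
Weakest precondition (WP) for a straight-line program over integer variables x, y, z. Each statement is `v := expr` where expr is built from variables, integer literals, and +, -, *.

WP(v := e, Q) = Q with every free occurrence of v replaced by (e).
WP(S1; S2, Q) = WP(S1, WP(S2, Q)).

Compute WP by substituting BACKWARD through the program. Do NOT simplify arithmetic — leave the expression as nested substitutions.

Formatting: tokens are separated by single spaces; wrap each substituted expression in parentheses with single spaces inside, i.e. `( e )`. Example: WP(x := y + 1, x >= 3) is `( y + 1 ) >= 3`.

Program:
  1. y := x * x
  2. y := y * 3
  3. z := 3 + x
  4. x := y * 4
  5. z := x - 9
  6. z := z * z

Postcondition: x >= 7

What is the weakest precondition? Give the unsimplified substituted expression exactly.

Answer: ( ( ( x * x ) * 3 ) * 4 ) >= 7

Derivation:
post: x >= 7
stmt 6: z := z * z  -- replace 0 occurrence(s) of z with (z * z)
  => x >= 7
stmt 5: z := x - 9  -- replace 0 occurrence(s) of z with (x - 9)
  => x >= 7
stmt 4: x := y * 4  -- replace 1 occurrence(s) of x with (y * 4)
  => ( y * 4 ) >= 7
stmt 3: z := 3 + x  -- replace 0 occurrence(s) of z with (3 + x)
  => ( y * 4 ) >= 7
stmt 2: y := y * 3  -- replace 1 occurrence(s) of y with (y * 3)
  => ( ( y * 3 ) * 4 ) >= 7
stmt 1: y := x * x  -- replace 1 occurrence(s) of y with (x * x)
  => ( ( ( x * x ) * 3 ) * 4 ) >= 7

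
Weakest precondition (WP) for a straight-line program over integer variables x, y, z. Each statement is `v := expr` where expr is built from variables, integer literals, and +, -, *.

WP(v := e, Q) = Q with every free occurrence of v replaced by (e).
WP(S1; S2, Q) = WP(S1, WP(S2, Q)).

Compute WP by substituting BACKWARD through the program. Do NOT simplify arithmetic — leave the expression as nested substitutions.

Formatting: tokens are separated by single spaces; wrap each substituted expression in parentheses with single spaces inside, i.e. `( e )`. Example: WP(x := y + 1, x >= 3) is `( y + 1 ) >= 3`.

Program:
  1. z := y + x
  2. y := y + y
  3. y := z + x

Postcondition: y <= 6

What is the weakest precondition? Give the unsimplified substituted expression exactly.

Answer: ( ( y + x ) + x ) <= 6

Derivation:
post: y <= 6
stmt 3: y := z + x  -- replace 1 occurrence(s) of y with (z + x)
  => ( z + x ) <= 6
stmt 2: y := y + y  -- replace 0 occurrence(s) of y with (y + y)
  => ( z + x ) <= 6
stmt 1: z := y + x  -- replace 1 occurrence(s) of z with (y + x)
  => ( ( y + x ) + x ) <= 6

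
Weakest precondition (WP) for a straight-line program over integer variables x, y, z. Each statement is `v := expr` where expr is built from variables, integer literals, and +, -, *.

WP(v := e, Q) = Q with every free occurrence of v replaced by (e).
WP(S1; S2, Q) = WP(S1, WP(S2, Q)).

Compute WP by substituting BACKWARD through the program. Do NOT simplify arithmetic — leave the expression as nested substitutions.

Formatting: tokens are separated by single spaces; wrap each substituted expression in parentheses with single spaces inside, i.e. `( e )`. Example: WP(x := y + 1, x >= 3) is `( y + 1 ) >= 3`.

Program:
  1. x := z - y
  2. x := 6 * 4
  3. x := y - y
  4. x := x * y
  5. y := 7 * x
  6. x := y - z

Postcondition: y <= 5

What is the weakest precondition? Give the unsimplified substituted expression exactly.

Answer: ( 7 * ( ( y - y ) * y ) ) <= 5

Derivation:
post: y <= 5
stmt 6: x := y - z  -- replace 0 occurrence(s) of x with (y - z)
  => y <= 5
stmt 5: y := 7 * x  -- replace 1 occurrence(s) of y with (7 * x)
  => ( 7 * x ) <= 5
stmt 4: x := x * y  -- replace 1 occurrence(s) of x with (x * y)
  => ( 7 * ( x * y ) ) <= 5
stmt 3: x := y - y  -- replace 1 occurrence(s) of x with (y - y)
  => ( 7 * ( ( y - y ) * y ) ) <= 5
stmt 2: x := 6 * 4  -- replace 0 occurrence(s) of x with (6 * 4)
  => ( 7 * ( ( y - y ) * y ) ) <= 5
stmt 1: x := z - y  -- replace 0 occurrence(s) of x with (z - y)
  => ( 7 * ( ( y - y ) * y ) ) <= 5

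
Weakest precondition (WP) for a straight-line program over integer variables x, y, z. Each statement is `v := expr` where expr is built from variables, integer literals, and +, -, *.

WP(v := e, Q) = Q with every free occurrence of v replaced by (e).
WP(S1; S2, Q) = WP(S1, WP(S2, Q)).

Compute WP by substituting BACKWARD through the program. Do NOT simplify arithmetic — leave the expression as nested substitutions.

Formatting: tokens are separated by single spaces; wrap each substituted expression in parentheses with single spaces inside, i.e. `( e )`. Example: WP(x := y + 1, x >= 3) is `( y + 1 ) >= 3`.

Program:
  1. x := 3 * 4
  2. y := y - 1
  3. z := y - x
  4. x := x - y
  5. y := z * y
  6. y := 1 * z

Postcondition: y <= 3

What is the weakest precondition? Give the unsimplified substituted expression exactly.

Answer: ( 1 * ( ( y - 1 ) - ( 3 * 4 ) ) ) <= 3

Derivation:
post: y <= 3
stmt 6: y := 1 * z  -- replace 1 occurrence(s) of y with (1 * z)
  => ( 1 * z ) <= 3
stmt 5: y := z * y  -- replace 0 occurrence(s) of y with (z * y)
  => ( 1 * z ) <= 3
stmt 4: x := x - y  -- replace 0 occurrence(s) of x with (x - y)
  => ( 1 * z ) <= 3
stmt 3: z := y - x  -- replace 1 occurrence(s) of z with (y - x)
  => ( 1 * ( y - x ) ) <= 3
stmt 2: y := y - 1  -- replace 1 occurrence(s) of y with (y - 1)
  => ( 1 * ( ( y - 1 ) - x ) ) <= 3
stmt 1: x := 3 * 4  -- replace 1 occurrence(s) of x with (3 * 4)
  => ( 1 * ( ( y - 1 ) - ( 3 * 4 ) ) ) <= 3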